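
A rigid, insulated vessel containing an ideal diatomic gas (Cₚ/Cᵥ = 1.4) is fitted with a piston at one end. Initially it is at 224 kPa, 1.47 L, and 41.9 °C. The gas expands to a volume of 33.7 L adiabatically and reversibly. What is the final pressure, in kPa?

Since PV^γ is constant along a reversible adiabat, P₂ = P₁ (V₁/V₂)^γ.
P₂ = 224 × (1.47/33.7)^(1.4) = 2.791 kPa.

P₂ ≈ 2.79 kPa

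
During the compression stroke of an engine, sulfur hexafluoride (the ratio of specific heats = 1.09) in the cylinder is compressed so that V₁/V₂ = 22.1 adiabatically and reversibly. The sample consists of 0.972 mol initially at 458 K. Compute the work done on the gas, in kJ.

W ≈ 13.2 kJ

For a reversible adiabat TV^(γ−1) is constant, so T₂ = T₁ (V₁/V₂)^(γ−1).
T₂ = 458 × 22.1^(0.09) = 605.1 K.
Q = 0, so ΔU = W_on_gas = nCᵥΔT with Cᵥ = R/(γ−1) = 92.38 J/(mol·K).
ΔU = 0.972 × 92.38 × (605.1 − 458) = 13210 J.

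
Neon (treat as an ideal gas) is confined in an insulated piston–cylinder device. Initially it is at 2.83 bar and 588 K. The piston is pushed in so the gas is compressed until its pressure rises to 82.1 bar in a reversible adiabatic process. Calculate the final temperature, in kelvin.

Adiabatic: T₂/T₁ = (P₂/P₁)^((γ−1)/γ).
For a monatomic ideal gas γ = 5/3, so (γ−1)/γ = 2/5.
T₂ = 588 × (82.1/2.83)^(2/5) = 2262 K.

T₂ ≈ 2260 K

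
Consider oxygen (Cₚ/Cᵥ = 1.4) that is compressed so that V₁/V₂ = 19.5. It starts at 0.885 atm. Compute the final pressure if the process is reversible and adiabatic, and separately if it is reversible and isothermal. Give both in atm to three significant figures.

adiabatic: 56.6 atm; isothermal: 17.3 atm

Isothermal: P₂ = P₁(V₁/V₂) = 0.885×19.5 = 17.26 atm.
Adiabatic: P₂ = P₁(V₁/V₂)^γ = 0.885×19.5^(1.4) = 56.62 atm.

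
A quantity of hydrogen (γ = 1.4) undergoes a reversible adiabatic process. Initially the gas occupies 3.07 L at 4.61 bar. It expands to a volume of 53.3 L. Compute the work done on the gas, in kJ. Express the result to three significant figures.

W ≈ -2.41 kJ

P₂ = P₁(V₁/V₂)^γ = 4.61×(3.07/53.3)^(1.4) = 0.08478 bar.
For a reversible adiabat, W_by_gas = (P₁V₁ − P₂V₂)/(γ−1).
W_by = (461000×0.00307 − 8478×0.0533) / (0.4) = 2409 J.
W_on_gas = −W_by = -2409 J.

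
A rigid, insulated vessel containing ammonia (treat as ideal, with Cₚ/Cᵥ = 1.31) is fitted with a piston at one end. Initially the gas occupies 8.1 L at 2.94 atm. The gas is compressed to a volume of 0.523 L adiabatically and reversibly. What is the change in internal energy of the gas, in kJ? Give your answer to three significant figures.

P₂ = P₁(V₁/V₂)^γ = 2.94×(8.1/0.523)^(1.31) = 106.5 atm.
For a reversible adiabat, W_by_gas = (P₁V₁ − P₂V₂)/(γ−1).
W_by = (297900×0.0081 − 1.079×10^7×0.000523) / (0.31) = -10420 J.
Q = 0 ⇒ ΔU = −W_by = 10420 J.

ΔU ≈ 10.4 kJ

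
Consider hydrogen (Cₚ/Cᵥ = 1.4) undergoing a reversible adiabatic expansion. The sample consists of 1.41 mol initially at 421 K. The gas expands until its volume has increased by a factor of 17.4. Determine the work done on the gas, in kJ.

W ≈ -8.40 kJ

For a reversible adiabat TV^(γ−1) is constant, so T₂ = T₁ (V₁/V₂)^(γ−1).
T₂ = 421 × (1/17.4)^(0.4) = 134.3 K.
Q = 0, so ΔU = W_on_gas = nCᵥΔT with Cᵥ = R/(γ−1) = 20.79 J/(mol·K).
ΔU = 1.41 × 20.79 × (134.3 − 421) = -8402 J.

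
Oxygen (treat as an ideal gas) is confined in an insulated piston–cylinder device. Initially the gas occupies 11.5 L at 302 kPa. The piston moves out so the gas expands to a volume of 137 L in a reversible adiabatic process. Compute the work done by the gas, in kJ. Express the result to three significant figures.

γ = 7/5 for a diatomic ideal gas.
P₂ = P₁(V₁/V₂)^γ = 302×(11.5/137)^(7/5) = 9.41 kPa.
For a reversible adiabat, W_by_gas = (P₁V₁ − P₂V₂)/(γ−1).
W_by = (302000×0.0115 − 9410×0.137) / (2/5) = 5460 J.

W ≈ 5.46 kJ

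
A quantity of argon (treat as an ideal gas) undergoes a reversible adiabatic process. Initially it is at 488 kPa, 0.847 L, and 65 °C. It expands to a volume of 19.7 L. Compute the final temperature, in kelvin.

For a reversible adiabat TV^(γ−1) is constant, so T₂ = T₁ (V₁/V₂)^(γ−1).
γ = 5/3 for a monatomic ideal gas.
T₁ = 65 °C = 338.1 K.
T₂ = 338.1 × (0.847/19.7)^(2/3) = 41.5 K.

T₂ ≈ 41.5 K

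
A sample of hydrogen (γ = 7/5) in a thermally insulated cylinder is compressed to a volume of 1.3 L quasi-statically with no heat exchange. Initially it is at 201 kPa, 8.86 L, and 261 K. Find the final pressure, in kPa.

Since PV^γ is constant along a reversible adiabat, P₂ = P₁ (V₁/V₂)^γ.
P₂ = 201 × (8.86/1.3)^(7/5) = 2952 kPa.

P₂ ≈ 2950 kPa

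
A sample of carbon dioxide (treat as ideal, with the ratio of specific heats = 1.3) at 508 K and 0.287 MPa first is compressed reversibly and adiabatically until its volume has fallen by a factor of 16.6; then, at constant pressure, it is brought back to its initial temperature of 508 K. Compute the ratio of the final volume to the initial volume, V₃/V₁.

V₃/V₁ ≈ 0.0259

Adiabatic step: V₂/V₁ = 0.06024; T₂ = T₁·16.6^(0.3) = 1180 K.
Isobaric step: V₃/V₂ = T₃/T₂ = 508/1180.
V₃/V₁ = (V₂/V₁)(V₃/V₂) = 0.06024 × (508/1180) = 0.02593.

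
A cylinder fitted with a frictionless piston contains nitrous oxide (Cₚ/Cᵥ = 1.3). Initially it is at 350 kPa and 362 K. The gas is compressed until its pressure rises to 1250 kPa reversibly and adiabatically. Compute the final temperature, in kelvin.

Adiabatic: T₂/T₁ = (P₂/P₁)^((γ−1)/γ).
T₂ = 362 × (1250/350)^(0.231) = 485.6 K.

T₂ ≈ 486 K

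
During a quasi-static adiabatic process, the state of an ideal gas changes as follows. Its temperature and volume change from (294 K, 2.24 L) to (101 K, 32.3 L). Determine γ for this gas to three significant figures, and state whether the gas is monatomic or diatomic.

TV^(γ−1) = const ⇒ γ − 1 = ln(T₂/T₁) / ln(V₁/V₂).
γ = 1 + ln(101/294) / ln(2.24/32.3) = 1.4.
γ ≈ 1.40 is close to 7/5, so the gas is diatomic.

γ ≈ 1.40; diatomic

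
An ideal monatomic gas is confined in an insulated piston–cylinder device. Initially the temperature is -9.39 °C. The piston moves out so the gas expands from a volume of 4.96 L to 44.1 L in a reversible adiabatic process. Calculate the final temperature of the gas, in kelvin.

T₂ ≈ 61.5 K

Adiabatic: T₁V₁^(γ−1) = T₂V₂^(γ−1) ⇒ T₂ = T₁ (V₁/V₂)^(γ−1).
For a monatomic ideal gas γ = 5/3, so γ−1 = 2/3.
T₁ = -9.39 °C = 263.8 K.
T₂ = 263.8 × (4.96/44.1)^(2/3) = 61.46 K.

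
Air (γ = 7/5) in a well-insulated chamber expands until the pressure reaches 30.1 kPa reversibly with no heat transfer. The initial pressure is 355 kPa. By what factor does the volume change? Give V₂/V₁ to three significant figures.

V₂/V₁ ≈ 5.83

From PV^γ = const, V₂/V₁ = (P₁/P₂)^(1/γ).
V₂/V₁ = (355/30.1)^(5/7) = 5.827.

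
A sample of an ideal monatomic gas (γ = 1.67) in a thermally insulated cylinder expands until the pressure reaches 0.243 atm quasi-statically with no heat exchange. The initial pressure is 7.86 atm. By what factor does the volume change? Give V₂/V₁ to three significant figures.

V₂/V₁ ≈ 8.02

From PV^γ = const, V₂/V₁ = (P₁/P₂)^(1/γ).
V₂/V₁ = (7.86/0.243)^(0.599) = 8.018.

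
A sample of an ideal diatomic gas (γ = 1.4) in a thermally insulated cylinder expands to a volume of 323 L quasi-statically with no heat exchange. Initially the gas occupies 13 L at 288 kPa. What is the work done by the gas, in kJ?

P₂ = P₁(V₁/V₂)^γ = 288×(13/323)^(1.4) = 3.206 kPa.
For a reversible adiabat, W_by_gas = (P₁V₁ − P₂V₂)/(γ−1).
W_by = (288000×0.013 − 3206×0.323) / (0.4) = 6771 J.

W ≈ 6.77 kJ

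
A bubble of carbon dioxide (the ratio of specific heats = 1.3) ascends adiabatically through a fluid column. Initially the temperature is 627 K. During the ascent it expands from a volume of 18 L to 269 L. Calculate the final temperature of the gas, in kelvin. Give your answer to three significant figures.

T₂ ≈ 279 K

For a reversible adiabat TV^(γ−1) is constant, so T₂ = T₁ (V₁/V₂)^(γ−1).
T₂ = 627 × (18/269)^(0.3) = 278.6 K.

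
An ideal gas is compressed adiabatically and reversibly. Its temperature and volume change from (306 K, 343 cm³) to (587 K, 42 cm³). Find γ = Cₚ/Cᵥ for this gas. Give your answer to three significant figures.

TV^(γ−1) = const ⇒ γ − 1 = ln(T₂/T₁) / ln(V₁/V₂).
γ = 1 + ln(587/306) / ln(343/42) = 1.31.

γ ≈ 1.31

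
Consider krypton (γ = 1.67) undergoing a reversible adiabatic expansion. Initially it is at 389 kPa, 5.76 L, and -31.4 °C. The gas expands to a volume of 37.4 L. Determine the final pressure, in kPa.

Adiabatic: P₁V₁^γ = P₂V₂^γ ⇒ P₂ = P₁ (V₁/V₂)^γ.
P₂ = 389 × (5.76/37.4)^(1.67) = 17.11 kPa.

P₂ ≈ 17.1 kPa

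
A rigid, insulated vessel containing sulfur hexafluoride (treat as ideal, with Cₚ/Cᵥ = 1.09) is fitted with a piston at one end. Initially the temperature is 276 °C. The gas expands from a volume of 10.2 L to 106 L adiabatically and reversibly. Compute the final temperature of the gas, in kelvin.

Adiabatic: T₁V₁^(γ−1) = T₂V₂^(γ−1) ⇒ T₂ = T₁ (V₁/V₂)^(γ−1).
T₁ = 276 °C = 549.1 K.
T₂ = 549.1 × (10.2/106)^(0.09) = 444.8 K.

T₂ ≈ 445 K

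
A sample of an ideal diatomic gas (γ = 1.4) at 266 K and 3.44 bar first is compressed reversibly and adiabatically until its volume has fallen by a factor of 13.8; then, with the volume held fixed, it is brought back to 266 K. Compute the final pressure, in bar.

Adiabatic step (PV^γ = const): P₂ = 3.44×13.8^(1.4) = 135.6 bar; T₂ = 266×13.8^(0.4) = 760 K.
Isochoric: P₃ = P₂(T₃/T₂) = 135.6 × (266/760) = 47.47 bar.

P₃ ≈ 47.5 bar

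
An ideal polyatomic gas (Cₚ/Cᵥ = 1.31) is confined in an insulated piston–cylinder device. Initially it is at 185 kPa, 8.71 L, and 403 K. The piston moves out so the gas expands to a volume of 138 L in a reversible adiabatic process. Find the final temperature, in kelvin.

Adiabatic: T₁V₁^(γ−1) = T₂V₂^(γ−1) ⇒ T₂ = T₁ (V₁/V₂)^(γ−1).
T₂ = 403 × (8.71/138)^(0.31) = 171.1 K.

T₂ ≈ 171 K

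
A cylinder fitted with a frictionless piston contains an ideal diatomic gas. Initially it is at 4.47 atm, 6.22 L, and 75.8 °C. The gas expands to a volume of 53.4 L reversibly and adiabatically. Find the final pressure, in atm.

P₂ ≈ 0.220 atm

Since PV^γ is constant along a reversible adiabat, P₂ = P₁ (V₁/V₂)^γ.
γ = 7/5 for a diatomic ideal gas.
P₂ = 4.47 × (6.22/53.4)^(7/5) = 0.2203 atm.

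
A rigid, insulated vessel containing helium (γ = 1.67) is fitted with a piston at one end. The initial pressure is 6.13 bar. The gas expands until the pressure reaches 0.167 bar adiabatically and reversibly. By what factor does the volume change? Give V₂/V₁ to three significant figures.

V₂/V₁ ≈ 8.65

From PV^γ = const, V₂/V₁ = (P₁/P₂)^(1/γ).
V₂/V₁ = (6.13/0.167)^(0.599) = 8.649.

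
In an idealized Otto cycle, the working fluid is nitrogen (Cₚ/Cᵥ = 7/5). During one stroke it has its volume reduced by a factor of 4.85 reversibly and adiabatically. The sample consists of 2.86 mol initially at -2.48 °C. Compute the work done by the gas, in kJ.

Adiabatic: T₁V₁^(γ−1) = T₂V₂^(γ−1) ⇒ T₂ = T₁ (V₁/V₂)^(γ−1).
T₁ = -2.48 °C = 270.7 K.
T₂ = 270.7 × 4.85^(2/5) = 509 K.
Q = 0, so ΔU = W_on_gas = nCᵥΔT with Cᵥ = R/(γ−1) = 20.79 J/(mol·K).
ΔU = 2.86 × 20.79 × (509 − 270.7) = 14170 J.
Work done by the gas = −ΔU = -14170 J.

W ≈ -14.2 kJ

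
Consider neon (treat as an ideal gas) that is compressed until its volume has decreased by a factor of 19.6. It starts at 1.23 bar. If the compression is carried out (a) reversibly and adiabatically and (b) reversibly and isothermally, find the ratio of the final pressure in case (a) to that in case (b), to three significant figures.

P_adiabatic / P_isothermal ≈ 7.27

For a monatomic ideal gas γ = 5/3.
Isothermal: P_b = P₁(V₁/V₂) = 1.23×19.6.
Adiabatic: P_a = P₁(V₁/V₂)^γ = 1.23×19.6^(5/3).
P_a/P_b = (V₁/V₂)^(γ−1) = 19.6^(2/3) = 7.269.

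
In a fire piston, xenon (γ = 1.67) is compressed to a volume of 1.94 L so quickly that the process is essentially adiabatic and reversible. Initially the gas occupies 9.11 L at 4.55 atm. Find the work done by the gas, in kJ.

P₂ = P₁(V₁/V₂)^γ = 4.55×(9.11/1.94)^(1.67) = 60.23 atm.
For a reversible adiabat, W_by_gas = (P₁V₁ − P₂V₂)/(γ−1).
W_by = (461000×0.00911 − 6.102×10^6×0.00194) / (0.67) = -11400 J.

W ≈ -11.4 kJ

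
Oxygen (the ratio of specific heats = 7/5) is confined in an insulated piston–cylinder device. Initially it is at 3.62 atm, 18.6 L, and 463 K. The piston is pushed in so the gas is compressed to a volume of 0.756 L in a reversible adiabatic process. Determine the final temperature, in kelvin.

T₂ ≈ 1670 K

Adiabatic: T₁V₁^(γ−1) = T₂V₂^(γ−1) ⇒ T₂ = T₁ (V₁/V₂)^(γ−1).
T₂ = 463 × (18.6/0.756)^(2/5) = 1667 K.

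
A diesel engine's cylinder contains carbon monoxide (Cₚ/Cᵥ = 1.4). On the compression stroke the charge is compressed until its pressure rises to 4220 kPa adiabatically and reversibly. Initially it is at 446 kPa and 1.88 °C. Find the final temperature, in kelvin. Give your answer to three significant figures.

Along an adiabat T P^((1−γ)/γ) is constant, so T₂ = T₁ (P₂/P₁)^((γ−1)/γ).
T₁ = 1.88 °C = 275 K.
T₂ = 275 × (4220/446)^(0.286) = 522.7 K.

T₂ ≈ 523 K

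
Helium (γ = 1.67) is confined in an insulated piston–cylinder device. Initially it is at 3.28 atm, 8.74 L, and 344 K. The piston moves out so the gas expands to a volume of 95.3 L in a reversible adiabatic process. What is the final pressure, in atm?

P₂ ≈ 0.0607 atm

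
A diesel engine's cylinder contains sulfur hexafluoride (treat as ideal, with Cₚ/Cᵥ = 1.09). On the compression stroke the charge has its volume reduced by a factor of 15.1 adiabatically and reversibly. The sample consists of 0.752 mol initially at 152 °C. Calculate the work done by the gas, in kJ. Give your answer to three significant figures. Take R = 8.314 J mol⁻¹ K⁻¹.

W ≈ -8.17 kJ

Adiabatic: T₁V₁^(γ−1) = T₂V₂^(γ−1) ⇒ T₂ = T₁ (V₁/V₂)^(γ−1).
T₁ = 152 °C = 425.1 K.
T₂ = 425.1 × 15.1^(0.09) = 542.8 K.
Q = 0, so ΔU = W_on_gas = nCᵥΔT with Cᵥ = R/(γ−1) = 92.38 J/(mol·K).
ΔU = 0.752 × 92.38 × (542.8 − 425.1) = 8174 J.
Work done by the gas = −ΔU = -8174 J.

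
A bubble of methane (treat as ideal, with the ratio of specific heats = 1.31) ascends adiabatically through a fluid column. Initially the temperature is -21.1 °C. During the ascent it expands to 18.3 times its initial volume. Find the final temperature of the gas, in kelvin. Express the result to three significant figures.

Adiabatic: T₁V₁^(γ−1) = T₂V₂^(γ−1) ⇒ T₂ = T₁ (V₁/V₂)^(γ−1).
T₁ = -21.1 °C = 252 K.
T₂ = 252 × (1/18.3)^(0.31) = 102.4 K.

T₂ ≈ 102 K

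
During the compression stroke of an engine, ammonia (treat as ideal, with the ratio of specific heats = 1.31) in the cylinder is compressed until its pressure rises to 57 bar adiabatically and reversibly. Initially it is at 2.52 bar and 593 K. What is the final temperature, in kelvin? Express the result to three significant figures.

Along an adiabat T P^((1−γ)/γ) is constant, so T₂ = T₁ (P₂/P₁)^((γ−1)/γ).
T₂ = 593 × (57/2.52)^(0.237) = 1240 K.

T₂ ≈ 1240 K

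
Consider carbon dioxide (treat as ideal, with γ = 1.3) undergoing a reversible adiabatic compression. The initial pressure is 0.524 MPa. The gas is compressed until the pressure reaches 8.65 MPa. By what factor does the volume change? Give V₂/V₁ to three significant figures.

V₂/V₁ ≈ 0.116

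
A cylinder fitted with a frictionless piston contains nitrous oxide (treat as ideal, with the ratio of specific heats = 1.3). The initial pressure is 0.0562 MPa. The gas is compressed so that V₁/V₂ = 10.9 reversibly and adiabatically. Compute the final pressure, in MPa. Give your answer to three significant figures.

P₂ ≈ 1.25 MPa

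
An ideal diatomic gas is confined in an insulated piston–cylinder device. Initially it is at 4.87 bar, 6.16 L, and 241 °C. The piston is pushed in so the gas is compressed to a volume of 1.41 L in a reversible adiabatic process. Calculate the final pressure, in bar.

P₂ ≈ 38.4 bar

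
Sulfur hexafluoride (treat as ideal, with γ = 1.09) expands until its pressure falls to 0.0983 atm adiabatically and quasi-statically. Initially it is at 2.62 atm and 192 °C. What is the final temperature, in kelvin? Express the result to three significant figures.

T₂ ≈ 355 K

Along an adiabat T P^((1−γ)/γ) is constant, so T₂ = T₁ (P₂/P₁)^((γ−1)/γ).
T₁ = 192 °C = 465.1 K.
T₂ = 465.1 × (0.0983/2.62)^(0.0826) = 354.7 K.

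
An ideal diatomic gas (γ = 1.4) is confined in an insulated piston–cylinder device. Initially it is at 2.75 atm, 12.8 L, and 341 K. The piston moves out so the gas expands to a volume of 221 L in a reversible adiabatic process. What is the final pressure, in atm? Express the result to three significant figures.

Adiabatic: P₁V₁^γ = P₂V₂^γ ⇒ P₂ = P₁ (V₁/V₂)^γ.
P₂ = 2.75 × (12.8/221)^(1.4) = 0.05097 atm.

P₂ ≈ 0.0510 atm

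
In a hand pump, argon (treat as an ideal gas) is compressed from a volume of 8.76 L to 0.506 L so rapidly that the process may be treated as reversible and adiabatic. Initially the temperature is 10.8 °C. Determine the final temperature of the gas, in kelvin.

For a reversible adiabat TV^(γ−1) is constant, so T₂ = T₁ (V₁/V₂)^(γ−1).
For a monatomic ideal gas γ = 5/3, so γ−1 = 2/3.
T₁ = 10.8 °C = 283.9 K.
T₂ = 283.9 × (8.76/0.506)^(2/3) = 1900 K.

T₂ ≈ 1900 K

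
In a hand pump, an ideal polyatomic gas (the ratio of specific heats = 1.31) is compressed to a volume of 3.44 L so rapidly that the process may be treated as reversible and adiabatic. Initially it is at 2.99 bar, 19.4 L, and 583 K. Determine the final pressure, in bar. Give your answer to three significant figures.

Since PV^γ is constant along a reversible adiabat, P₂ = P₁ (V₁/V₂)^γ.
P₂ = 2.99 × (19.4/3.44)^(1.31) = 28.83 bar.

P₂ ≈ 28.8 bar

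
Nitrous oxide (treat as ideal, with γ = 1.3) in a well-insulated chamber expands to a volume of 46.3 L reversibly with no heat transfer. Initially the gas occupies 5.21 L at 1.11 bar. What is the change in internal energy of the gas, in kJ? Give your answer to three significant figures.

ΔU ≈ -0.927 kJ

P₂ = P₁(V₁/V₂)^γ = 1.11×(5.21/46.3)^(1.3) = 0.06486 bar.
For a reversible adiabat, W_by_gas = (P₁V₁ − P₂V₂)/(γ−1).
W_by = (111000×0.00521 − 6486×0.0463) / (0.3) = 926.7 J.
Q = 0 ⇒ ΔU = −W_by = -926.7 J.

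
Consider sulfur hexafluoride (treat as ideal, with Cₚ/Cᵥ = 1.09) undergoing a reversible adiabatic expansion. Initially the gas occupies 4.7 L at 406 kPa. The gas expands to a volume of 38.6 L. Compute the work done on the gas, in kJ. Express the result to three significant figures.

W ≈ -3.66 kJ

P₂ = P₁(V₁/V₂)^γ = 406×(4.7/38.6)^(1.09) = 40.9 kPa.
For a reversible adiabat, W_by_gas = (P₁V₁ − P₂V₂)/(γ−1).
W_by = (406000×0.0047 − 40900×0.0386) / (0.09) = 3660 J.
W_on_gas = −W_by = -3660 J.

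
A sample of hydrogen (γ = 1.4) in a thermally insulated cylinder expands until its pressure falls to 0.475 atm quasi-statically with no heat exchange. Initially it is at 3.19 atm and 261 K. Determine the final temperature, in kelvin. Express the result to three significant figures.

T₂ ≈ 151 K

Adiabatic: T₂/T₁ = (P₂/P₁)^((γ−1)/γ).
T₂ = 261 × (0.475/3.19)^(0.286) = 151.5 K.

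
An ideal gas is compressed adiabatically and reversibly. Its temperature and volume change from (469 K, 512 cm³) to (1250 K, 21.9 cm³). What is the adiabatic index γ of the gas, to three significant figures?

γ ≈ 1.31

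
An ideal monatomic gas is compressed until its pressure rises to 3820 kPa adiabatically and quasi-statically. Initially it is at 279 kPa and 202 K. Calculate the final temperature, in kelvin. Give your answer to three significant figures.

Along an adiabat T P^((1−γ)/γ) is constant, so T₂ = T₁ (P₂/P₁)^((γ−1)/γ).
For a monatomic ideal gas γ = 5/3, so (γ−1)/γ = 2/5.
T₂ = 202 × (3820/279)^(2/5) = 575.4 K.

T₂ ≈ 575 K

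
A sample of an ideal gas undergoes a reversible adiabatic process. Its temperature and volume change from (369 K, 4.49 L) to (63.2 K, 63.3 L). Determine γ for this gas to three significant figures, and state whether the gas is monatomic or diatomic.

TV^(γ−1) = const ⇒ γ − 1 = ln(T₂/T₁) / ln(V₁/V₂).
γ = 1 + ln(63.2/369) / ln(4.49/63.3) = 1.667.
γ ≈ 1.67 is close to 5/3, so the gas is monatomic.

γ ≈ 1.67; monatomic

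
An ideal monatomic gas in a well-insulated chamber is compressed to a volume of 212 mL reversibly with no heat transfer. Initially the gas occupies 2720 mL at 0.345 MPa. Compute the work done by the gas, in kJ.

γ = 5/3 for a monatomic ideal gas.
P₂ = P₁(V₁/V₂)^γ = 0.345×(2720/212)^(5/3) = 24.26 MPa.
For a reversible adiabat, W_by_gas = (P₁V₁ − P₂V₂)/(γ−1).
W_by = (345000×0.00272 − 2.426×10^7×0.000212) / (2/3) = -6307 J.

W ≈ -6.31 kJ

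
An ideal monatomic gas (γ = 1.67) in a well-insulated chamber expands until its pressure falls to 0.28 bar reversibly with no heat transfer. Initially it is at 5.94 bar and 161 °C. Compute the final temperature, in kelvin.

T₂ ≈ 127 K

Along an adiabat T P^((1−γ)/γ) is constant, so T₂ = T₁ (P₂/P₁)^((γ−1)/γ).
T₁ = 161 °C = 434.1 K.
T₂ = 434.1 × (0.28/5.94)^(0.401) = 127.5 K.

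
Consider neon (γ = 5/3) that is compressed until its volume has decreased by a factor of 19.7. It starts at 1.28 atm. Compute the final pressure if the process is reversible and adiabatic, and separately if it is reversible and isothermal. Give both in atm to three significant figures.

adiabatic: 184 atm; isothermal: 25.2 atm

Isothermal: P₂ = P₁(V₁/V₂) = 1.28×19.7 = 25.22 atm.
Adiabatic: P₂ = P₁(V₁/V₂)^γ = 1.28×19.7^(5/3) = 183.9 atm.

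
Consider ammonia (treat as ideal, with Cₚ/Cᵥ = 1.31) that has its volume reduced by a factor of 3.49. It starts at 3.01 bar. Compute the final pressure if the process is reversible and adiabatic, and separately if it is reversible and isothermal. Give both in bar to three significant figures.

Isothermal: P₂ = P₁(V₁/V₂) = 3.01×3.49 = 10.5 bar.
Adiabatic: P₂ = P₁(V₁/V₂)^γ = 3.01×3.49^(1.31) = 15.48 bar.

adiabatic: 15.5 bar; isothermal: 10.5 bar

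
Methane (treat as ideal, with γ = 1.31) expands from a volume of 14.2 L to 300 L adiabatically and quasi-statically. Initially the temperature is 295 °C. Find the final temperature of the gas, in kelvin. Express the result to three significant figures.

T₂ ≈ 221 K

Adiabatic: T₁V₁^(γ−1) = T₂V₂^(γ−1) ⇒ T₂ = T₁ (V₁/V₂)^(γ−1).
T₁ = 295 °C = 568.1 K.
T₂ = 568.1 × (14.2/300)^(0.31) = 220.7 K.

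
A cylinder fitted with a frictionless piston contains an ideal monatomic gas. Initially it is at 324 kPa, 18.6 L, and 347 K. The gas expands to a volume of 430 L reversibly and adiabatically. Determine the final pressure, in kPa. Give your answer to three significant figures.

P₂ ≈ 1.73 kPa

Adiabatic: P₁V₁^γ = P₂V₂^γ ⇒ P₂ = P₁ (V₁/V₂)^γ.
γ = 5/3 for a monatomic ideal gas.
P₂ = 324 × (18.6/430)^(5/3) = 1.727 kPa.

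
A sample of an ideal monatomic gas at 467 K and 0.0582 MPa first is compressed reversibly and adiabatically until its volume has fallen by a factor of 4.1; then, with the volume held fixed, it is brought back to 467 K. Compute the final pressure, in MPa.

For a monatomic ideal gas γ = 5/3.
Adiabatic step (PV^γ = const): P₂ = 0.0582×4.1^(5/3) = 0.6113 MPa; T₂ = 467×4.1^(2/3) = 1196 K.
Isochoric: P₃ = P₂(T₃/T₂) = 0.6113 × (467/1196) = 0.2386 MPa.

P₃ ≈ 0.239 MPa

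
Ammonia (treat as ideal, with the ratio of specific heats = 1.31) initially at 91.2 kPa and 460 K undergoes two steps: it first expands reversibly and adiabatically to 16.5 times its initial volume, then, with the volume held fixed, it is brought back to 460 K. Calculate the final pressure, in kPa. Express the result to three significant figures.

Adiabatic step (PV^γ = const): P₂ = 91.2×(1/16.5)^(1.31) = 2.318 kPa; T₂ = 460×(1/16.5)^(0.31) = 192.9 K.
Isochoric: P₃ = P₂(T₃/T₂) = 2.318 × (460/192.9) = 5.527 kPa.

P₃ ≈ 5.53 kPa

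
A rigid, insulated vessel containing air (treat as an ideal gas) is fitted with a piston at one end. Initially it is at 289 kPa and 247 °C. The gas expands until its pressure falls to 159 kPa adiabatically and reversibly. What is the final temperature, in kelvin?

Adiabatic: T₂/T₁ = (P₂/P₁)^((γ−1)/γ).
For a diatomic ideal gas γ = 7/5, so (γ−1)/γ = 2/7.
T₁ = 247 °C = 520.1 K.
T₂ = 520.1 × (159/289)^(2/7) = 438.5 K.

T₂ ≈ 439 K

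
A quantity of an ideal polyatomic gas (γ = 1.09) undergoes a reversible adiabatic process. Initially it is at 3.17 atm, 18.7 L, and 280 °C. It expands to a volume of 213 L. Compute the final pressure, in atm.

P₂ ≈ 0.224 atm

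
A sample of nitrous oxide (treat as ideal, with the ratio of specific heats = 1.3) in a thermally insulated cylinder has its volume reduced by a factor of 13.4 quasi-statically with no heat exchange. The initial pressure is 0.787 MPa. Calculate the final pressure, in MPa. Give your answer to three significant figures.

Since PV^γ is constant along a reversible adiabat, P₂ = P₁ (V₁/V₂)^γ.
P₂ = 0.787 × 13.4^(1.3) = 22.97 MPa.

P₂ ≈ 23.0 MPa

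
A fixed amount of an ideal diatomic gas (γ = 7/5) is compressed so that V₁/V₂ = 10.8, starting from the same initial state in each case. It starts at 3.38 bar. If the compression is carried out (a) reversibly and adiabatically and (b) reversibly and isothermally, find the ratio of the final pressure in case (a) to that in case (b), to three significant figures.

P_adiabatic / P_isothermal ≈ 2.59

Isothermal: P_b = P₁(V₁/V₂) = 3.38×10.8.
Adiabatic: P_a = P₁(V₁/V₂)^γ = 3.38×10.8^(7/5).
P_a/P_b = (V₁/V₂)^(γ−1) = 10.8^(2/5) = 2.59.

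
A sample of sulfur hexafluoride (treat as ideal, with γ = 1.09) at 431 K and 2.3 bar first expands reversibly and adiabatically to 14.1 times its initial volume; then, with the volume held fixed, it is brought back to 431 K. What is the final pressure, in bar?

Adiabatic step (PV^γ = const): P₂ = 2.3×(1/14.1)^(1.09) = 0.1286 bar; T₂ = 431×(1/14.1)^(0.09) = 339.7 K.
Isochoric: P₃ = P₂(T₃/T₂) = 0.1286 × (431/339.7) = 0.1631 bar.

P₃ ≈ 0.163 bar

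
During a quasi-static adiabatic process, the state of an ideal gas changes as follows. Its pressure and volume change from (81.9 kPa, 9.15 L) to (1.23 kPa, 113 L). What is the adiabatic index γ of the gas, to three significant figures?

γ ≈ 1.67

PV^γ = const ⇒ γ = ln(P₂/P₁) / ln(V₁/V₂).
γ = ln(1.23/81.9) / ln(9.15/113) = 1.67.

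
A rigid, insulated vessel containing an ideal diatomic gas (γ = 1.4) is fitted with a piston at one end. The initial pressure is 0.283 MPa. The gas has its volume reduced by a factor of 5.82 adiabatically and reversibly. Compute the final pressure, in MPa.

Since PV^γ is constant along a reversible adiabat, P₂ = P₁ (V₁/V₂)^γ.
P₂ = 0.283 × 5.82^(1.4) = 3.332 MPa.

P₂ ≈ 3.33 MPa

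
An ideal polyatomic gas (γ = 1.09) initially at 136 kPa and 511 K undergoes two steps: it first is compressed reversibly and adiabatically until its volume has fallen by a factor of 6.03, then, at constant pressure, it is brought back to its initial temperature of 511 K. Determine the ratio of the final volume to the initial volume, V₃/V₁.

Adiabatic step: V₂/V₁ = 0.1658; T₂ = T₁·6.03^(0.09) = 600.7 K.
Isobaric step: V₃/V₂ = T₃/T₂ = 511/600.7.
V₃/V₁ = (V₂/V₁)(V₃/V₂) = 0.1658 × (511/600.7) = 0.1411.

V₃/V₁ ≈ 0.141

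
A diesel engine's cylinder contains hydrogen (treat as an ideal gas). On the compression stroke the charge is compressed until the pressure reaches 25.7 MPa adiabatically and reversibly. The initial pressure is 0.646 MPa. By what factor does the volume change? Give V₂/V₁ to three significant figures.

V₂/V₁ ≈ 0.0720

From PV^γ = const, V₂/V₁ = (P₁/P₂)^(1/γ).
For a diatomic ideal gas γ = 7/5.
V₂/V₁ = (0.646/25.7)^(5/7) = 0.072.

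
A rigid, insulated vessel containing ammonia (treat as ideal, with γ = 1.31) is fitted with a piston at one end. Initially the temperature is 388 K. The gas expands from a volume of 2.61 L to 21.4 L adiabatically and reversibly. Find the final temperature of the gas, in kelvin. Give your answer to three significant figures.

Adiabatic: T₁V₁^(γ−1) = T₂V₂^(γ−1) ⇒ T₂ = T₁ (V₁/V₂)^(γ−1).
T₂ = 388 × (2.61/21.4)^(0.31) = 202.1 K.

T₂ ≈ 202 K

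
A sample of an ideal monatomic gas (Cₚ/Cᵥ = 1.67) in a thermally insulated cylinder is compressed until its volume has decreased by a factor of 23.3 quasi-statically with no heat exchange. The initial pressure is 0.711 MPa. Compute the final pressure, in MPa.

P₂ ≈ 137 MPa

Since PV^γ is constant along a reversible adiabat, P₂ = P₁ (V₁/V₂)^γ.
P₂ = 0.711 × 23.3^(1.67) = 136.6 MPa.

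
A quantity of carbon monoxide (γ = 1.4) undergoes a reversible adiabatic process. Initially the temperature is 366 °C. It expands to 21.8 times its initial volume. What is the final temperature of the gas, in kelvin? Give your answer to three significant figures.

Adiabatic: T₁V₁^(γ−1) = T₂V₂^(γ−1) ⇒ T₂ = T₁ (V₁/V₂)^(γ−1).
T₁ = 366 °C = 639.1 K.
T₂ = 639.1 × (1/21.8)^(0.4) = 186.3 K.

T₂ ≈ 186 K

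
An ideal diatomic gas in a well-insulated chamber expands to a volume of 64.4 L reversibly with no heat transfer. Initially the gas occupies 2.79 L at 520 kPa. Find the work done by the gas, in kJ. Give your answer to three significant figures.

W ≈ 2.59 kJ

γ = 7/5 for a diatomic ideal gas.
P₂ = P₁(V₁/V₂)^γ = 520×(2.79/64.4)^(7/5) = 6.418 kPa.
For a reversible adiabat, W_by_gas = (P₁V₁ − P₂V₂)/(γ−1).
W_by = (520000×0.00279 − 6418×0.0644) / (2/5) = 2594 J.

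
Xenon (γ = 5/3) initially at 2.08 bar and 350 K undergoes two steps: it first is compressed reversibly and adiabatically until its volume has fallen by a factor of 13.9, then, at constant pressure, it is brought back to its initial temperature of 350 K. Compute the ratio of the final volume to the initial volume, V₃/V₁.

Adiabatic step: V₂/V₁ = 0.07194; T₂ = T₁·13.9^(2/3) = 2023 K.
Isobaric step: V₃/V₂ = T₃/T₂ = 350/2023.
V₃/V₁ = (V₂/V₁)(V₃/V₂) = 0.07194 × (350/2023) = 0.01244.

V₃/V₁ ≈ 0.0124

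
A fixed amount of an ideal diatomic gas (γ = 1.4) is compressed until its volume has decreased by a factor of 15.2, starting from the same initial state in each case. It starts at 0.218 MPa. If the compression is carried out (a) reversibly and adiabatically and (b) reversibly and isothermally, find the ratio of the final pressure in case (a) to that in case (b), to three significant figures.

Isothermal: P_b = P₁(V₁/V₂) = 0.218×15.2.
Adiabatic: P_a = P₁(V₁/V₂)^γ = 0.218×15.2^(1.4).
P_a/P_b = (V₁/V₂)^(γ−1) = 15.2^(0.4) = 2.97.

P_adiabatic / P_isothermal ≈ 2.97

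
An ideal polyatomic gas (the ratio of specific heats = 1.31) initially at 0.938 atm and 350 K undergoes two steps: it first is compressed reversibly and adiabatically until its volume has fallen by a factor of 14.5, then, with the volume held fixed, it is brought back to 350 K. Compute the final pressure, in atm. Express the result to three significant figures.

Adiabatic step (PV^γ = const): P₂ = 0.938×14.5^(1.31) = 31.16 atm; T₂ = 350×14.5^(0.31) = 801.8 K.
Isochoric: P₃ = P₂(T₃/T₂) = 31.16 × (350/801.8) = 13.6 atm.

P₃ ≈ 13.6 atm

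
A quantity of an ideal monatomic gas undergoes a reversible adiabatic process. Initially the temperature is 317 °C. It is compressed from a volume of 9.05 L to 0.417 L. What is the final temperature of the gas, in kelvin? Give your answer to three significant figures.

For a reversible adiabat TV^(γ−1) is constant, so T₂ = T₁ (V₁/V₂)^(γ−1).
For a monatomic ideal gas γ = 5/3, so γ−1 = 2/3.
T₁ = 317 °C = 590.1 K.
T₂ = 590.1 × (9.05/0.417)^(2/3) = 4592 K.

T₂ ≈ 4590 K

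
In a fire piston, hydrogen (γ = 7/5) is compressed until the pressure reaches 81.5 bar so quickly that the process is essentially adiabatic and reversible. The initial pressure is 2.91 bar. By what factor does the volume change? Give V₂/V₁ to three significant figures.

From PV^γ = const, V₂/V₁ = (P₁/P₂)^(1/γ).
V₂/V₁ = (2.91/81.5)^(5/7) = 0.09252.

V₂/V₁ ≈ 0.0925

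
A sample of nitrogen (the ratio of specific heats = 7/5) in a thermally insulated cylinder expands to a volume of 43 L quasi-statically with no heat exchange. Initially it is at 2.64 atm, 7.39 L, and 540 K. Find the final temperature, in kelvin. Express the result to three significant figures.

T₂ ≈ 267 K

Adiabatic: T₁V₁^(γ−1) = T₂V₂^(γ−1) ⇒ T₂ = T₁ (V₁/V₂)^(γ−1).
T₂ = 540 × (7.39/43)^(2/5) = 267 K.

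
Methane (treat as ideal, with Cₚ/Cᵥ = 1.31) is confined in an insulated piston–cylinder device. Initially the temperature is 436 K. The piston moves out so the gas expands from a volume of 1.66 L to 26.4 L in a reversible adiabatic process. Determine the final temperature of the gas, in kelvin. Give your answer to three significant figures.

Adiabatic: T₁V₁^(γ−1) = T₂V₂^(γ−1) ⇒ T₂ = T₁ (V₁/V₂)^(γ−1).
T₂ = 436 × (1.66/26.4)^(0.31) = 184.9 K.

T₂ ≈ 185 K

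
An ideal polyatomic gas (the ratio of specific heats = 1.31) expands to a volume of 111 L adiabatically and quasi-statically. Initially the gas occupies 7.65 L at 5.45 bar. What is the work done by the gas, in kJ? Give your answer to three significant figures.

W ≈ 7.58 kJ

P₂ = P₁(V₁/V₂)^γ = 5.45×(7.65/111)^(1.31) = 0.1639 bar.
For a reversible adiabat, W_by_gas = (P₁V₁ − P₂V₂)/(γ−1).
W_by = (545000×0.00765 − 16390×0.111) / (0.31) = 7580 J.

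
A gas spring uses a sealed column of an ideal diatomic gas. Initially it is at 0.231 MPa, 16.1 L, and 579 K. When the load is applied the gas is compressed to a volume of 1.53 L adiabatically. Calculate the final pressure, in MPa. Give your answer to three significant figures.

P₂ ≈ 6.23 MPa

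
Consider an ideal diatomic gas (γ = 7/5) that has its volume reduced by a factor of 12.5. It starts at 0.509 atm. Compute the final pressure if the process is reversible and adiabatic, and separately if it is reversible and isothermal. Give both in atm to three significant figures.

adiabatic: 17.5 atm; isothermal: 6.36 atm

Isothermal: P₂ = P₁(V₁/V₂) = 0.509×12.5 = 6.362 atm.
Adiabatic: P₂ = P₁(V₁/V₂)^γ = 0.509×12.5^(7/5) = 17.47 atm.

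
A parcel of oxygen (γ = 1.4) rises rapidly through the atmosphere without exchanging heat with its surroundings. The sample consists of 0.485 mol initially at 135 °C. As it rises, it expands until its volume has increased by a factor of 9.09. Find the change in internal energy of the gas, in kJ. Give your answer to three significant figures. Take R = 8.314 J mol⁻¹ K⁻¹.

ΔU ≈ -2.41 kJ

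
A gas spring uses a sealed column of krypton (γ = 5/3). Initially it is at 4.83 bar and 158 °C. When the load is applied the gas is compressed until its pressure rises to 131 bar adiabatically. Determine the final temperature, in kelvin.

T₂ ≈ 1610 K

Adiabatic: T₂/T₁ = (P₂/P₁)^((γ−1)/γ).
T₁ = 158 °C = 431.1 K.
T₂ = 431.1 × (131/4.83)^(2/5) = 1614 K.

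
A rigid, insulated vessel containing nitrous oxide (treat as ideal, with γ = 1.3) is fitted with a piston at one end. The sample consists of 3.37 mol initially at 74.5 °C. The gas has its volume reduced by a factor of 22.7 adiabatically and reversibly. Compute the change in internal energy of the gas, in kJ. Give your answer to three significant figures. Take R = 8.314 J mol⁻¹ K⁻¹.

For a reversible adiabat TV^(γ−1) is constant, so T₂ = T₁ (V₁/V₂)^(γ−1).
T₁ = 74.5 °C = 347.6 K.
T₂ = 347.6 × 22.7^(0.3) = 887.1 K.
Q = 0, so ΔU = W_on_gas = nCᵥΔT with Cᵥ = R/(γ−1) = 27.71 J/(mol·K).
ΔU = 3.37 × 27.71 × (887.1 − 347.6) = 50380 J.

ΔU ≈ 50.4 kJ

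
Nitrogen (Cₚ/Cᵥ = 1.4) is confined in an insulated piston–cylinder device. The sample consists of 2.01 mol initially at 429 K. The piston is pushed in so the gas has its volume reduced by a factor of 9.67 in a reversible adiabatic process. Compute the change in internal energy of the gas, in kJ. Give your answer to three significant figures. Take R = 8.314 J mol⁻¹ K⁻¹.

ΔU ≈ 26.5 kJ

Adiabatic: T₁V₁^(γ−1) = T₂V₂^(γ−1) ⇒ T₂ = T₁ (V₁/V₂)^(γ−1).
T₂ = 429 × 9.67^(0.4) = 1063 K.
Q = 0, so ΔU = W_on_gas = nCᵥΔT with Cᵥ = R/(γ−1) = 20.79 J/(mol·K).
ΔU = 2.01 × 20.79 × (1063 − 429) = 26500 J.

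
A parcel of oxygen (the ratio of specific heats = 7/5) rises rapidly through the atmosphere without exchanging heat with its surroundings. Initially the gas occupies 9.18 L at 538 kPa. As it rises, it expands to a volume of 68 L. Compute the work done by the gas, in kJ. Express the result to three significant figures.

W ≈ 6.80 kJ

P₂ = P₁(V₁/V₂)^γ = 538×(9.18/68)^(7/5) = 32.6 kPa.
For a reversible adiabat, W_by_gas = (P₁V₁ − P₂V₂)/(γ−1).
W_by = (538000×0.00918 − 32600×0.068) / (2/5) = 6805 J.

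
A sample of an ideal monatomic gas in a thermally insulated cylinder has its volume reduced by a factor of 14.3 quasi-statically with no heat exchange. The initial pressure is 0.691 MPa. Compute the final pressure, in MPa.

P₂ ≈ 58.2 MPa

Adiabatic: P₁V₁^γ = P₂V₂^γ ⇒ P₂ = P₁ (V₁/V₂)^γ.
For a monatomic ideal gas γ = 5/3.
P₂ = 0.691 × 14.3^(5/3) = 58.22 MPa.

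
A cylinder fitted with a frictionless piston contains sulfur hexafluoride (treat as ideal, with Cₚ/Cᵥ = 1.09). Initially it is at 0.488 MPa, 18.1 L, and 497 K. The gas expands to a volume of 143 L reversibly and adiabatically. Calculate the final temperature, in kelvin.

T₂ ≈ 413 K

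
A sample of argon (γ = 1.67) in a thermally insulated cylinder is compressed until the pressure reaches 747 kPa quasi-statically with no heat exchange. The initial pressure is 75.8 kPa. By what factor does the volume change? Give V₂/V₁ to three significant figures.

From PV^γ = const, V₂/V₁ = (P₁/P₂)^(1/γ).
V₂/V₁ = (75.8/747)^(0.599) = 0.2541.

V₂/V₁ ≈ 0.254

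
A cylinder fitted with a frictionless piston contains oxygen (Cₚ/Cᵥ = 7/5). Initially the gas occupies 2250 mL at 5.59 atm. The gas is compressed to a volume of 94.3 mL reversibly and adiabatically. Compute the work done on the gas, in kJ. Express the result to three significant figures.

P₂ = P₁(V₁/V₂)^γ = 5.59×(2250/94.3)^(7/5) = 474.4 atm.
For a reversible adiabat, W_by_gas = (P₁V₁ − P₂V₂)/(γ−1).
W_by = (566400×0.00225 − 4.807×10^7×9.43×10^-5) / (2/5) = -8146 J.
W_on_gas = −W_by = 8146 J.

W ≈ 8.15 kJ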